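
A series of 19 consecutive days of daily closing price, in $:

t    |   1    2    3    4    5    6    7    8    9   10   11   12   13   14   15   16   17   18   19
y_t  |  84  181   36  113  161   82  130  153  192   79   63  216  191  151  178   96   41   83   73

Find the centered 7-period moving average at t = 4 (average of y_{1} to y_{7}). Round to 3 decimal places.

112.429

Sum of periods 1–7: 84 + 181 + 36 + 113 + 161 + 82 + 130 = 787
Divide by 7: 787 / 7 = 112.429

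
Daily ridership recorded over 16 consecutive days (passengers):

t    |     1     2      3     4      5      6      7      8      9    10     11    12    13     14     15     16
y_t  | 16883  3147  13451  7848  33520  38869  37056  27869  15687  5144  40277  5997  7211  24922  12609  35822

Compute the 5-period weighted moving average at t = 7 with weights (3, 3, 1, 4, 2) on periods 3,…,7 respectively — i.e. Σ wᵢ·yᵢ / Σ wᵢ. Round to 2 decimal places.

25154.23

Weighted sum: 3·13451 + 3·7848 + 1·33520 + 4·38869 + 2·37056 = 40353 + 23544 + 33520 + 155476 + 74112 = 327005
Weight total: 3 + 3 + 1 + 4 + 2 = 13
WMA = 327005 / 13 = 25154.23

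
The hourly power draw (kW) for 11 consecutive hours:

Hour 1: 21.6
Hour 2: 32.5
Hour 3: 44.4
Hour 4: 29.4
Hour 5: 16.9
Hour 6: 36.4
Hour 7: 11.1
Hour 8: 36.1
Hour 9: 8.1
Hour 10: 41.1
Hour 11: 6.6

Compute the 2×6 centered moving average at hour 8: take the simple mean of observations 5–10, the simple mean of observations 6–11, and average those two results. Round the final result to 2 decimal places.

Sum over 5–10: 16.9 + 36.4 + 11.1 + 36.1 + 8.1 + 41.1 = 149.7
Sum over 6–11: 36.4 + 11.1 + 36.1 + 8.1 + 41.1 + 6.6 = 139.4
CMA at t=8 = (149.7 + 139.4) / (2·6) = 289.1 / 12 = 24.09

24.09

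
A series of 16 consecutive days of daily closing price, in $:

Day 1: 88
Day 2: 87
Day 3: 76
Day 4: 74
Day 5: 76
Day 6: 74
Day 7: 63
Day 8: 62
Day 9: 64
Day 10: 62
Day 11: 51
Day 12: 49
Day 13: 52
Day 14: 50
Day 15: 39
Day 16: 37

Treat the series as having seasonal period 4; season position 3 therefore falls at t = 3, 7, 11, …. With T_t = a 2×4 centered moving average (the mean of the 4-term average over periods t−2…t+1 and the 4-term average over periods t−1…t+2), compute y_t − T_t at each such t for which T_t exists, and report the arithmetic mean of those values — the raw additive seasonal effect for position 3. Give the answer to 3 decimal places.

Season position 3 occurs at t = 3, 7, 11 (where T_t is defined).
t=3: T_3 = 79.75000; y_3 − T_3 = 76 − 79.75000 = -3.75000
t=7: T_7 = 67.25000; y_7 − T_7 = 63 − 67.25000 = -4.25000
t=11: T_11 = 55.00000; y_11 − T_11 = 51 − 55.00000 = -4.00000
Mean deviation: (-3.75000 + -4.25000 + -4.00000) / 3 = -4.000

-4.000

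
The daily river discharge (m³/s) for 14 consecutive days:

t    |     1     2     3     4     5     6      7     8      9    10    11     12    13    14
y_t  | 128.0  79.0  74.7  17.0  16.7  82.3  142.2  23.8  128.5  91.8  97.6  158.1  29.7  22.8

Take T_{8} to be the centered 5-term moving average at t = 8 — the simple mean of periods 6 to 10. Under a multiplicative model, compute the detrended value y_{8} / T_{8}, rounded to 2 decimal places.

0.25

Trend T_8 = (82.3 + 142.2 + 23.8 + 128.5 + 91.8) / 5 = 468.6/5 = 93.7200
Ratio to trend: 23.8 / 93.7200 = 0.25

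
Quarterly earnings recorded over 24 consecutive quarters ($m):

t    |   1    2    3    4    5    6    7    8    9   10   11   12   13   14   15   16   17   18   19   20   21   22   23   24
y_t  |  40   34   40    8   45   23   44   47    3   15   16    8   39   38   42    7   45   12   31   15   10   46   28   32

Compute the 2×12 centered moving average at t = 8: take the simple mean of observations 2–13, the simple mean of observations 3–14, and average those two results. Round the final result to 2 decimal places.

Sum over 2–13: 34 + 40 + 8 + 45 + 23 + 44 + 47 + 3 + 15 + 16 + 8 + 39 = 322
Sum over 3–14: 40 + 8 + 45 + 23 + 44 + 47 + 3 + 15 + 16 + 8 + 39 + 38 = 326
CMA at t=8 = (322 + 326) / (2·12) = 648 / 24 = 27.00

27.00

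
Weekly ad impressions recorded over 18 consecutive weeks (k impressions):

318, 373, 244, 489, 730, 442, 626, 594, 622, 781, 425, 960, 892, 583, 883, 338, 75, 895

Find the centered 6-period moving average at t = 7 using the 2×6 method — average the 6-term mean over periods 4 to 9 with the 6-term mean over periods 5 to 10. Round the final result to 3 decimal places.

Sum over 4–9: 489 + 730 + 442 + 626 + 594 + 622 = 3503
Sum over 5–10: 730 + 442 + 626 + 594 + 622 + 781 = 3795
CMA at t=7 = (3503 + 3795) / (2·6) = 7298 / 12 = 608.167

608.167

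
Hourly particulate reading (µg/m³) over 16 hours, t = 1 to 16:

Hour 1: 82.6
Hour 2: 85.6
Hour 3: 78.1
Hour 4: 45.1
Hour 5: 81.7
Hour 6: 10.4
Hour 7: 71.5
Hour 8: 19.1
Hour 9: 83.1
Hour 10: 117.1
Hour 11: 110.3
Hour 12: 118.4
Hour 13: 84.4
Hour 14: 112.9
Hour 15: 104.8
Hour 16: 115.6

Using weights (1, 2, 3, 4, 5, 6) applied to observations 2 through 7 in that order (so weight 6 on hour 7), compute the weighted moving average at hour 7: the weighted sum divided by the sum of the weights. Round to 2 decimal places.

Weighted sum: 1·85.6 + 2·78.1 + 3·45.1 + 4·81.7 + 5·10.4 + 6·71.5 = 85.6 + 156.2 + 135.3 + 326.8 + 52.0 + 429.0 = 1184.9
Weight total: 1 + 2 + 3 + 4 + 5 + 6 = 21
WMA = 1184.9 / 21 = 56.42

56.42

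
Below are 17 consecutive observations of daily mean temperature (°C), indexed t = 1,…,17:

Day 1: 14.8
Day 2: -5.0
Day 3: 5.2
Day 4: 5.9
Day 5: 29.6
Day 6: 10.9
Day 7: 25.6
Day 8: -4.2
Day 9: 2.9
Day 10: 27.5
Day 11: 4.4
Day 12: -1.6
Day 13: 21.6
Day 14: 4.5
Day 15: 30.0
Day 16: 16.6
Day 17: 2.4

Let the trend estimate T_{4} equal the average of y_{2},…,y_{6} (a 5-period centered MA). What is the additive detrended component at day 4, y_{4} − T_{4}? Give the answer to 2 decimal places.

-3.42

Trend T_4 = ((-5.0) + 5.2 + 5.9 + 29.6 + 10.9) / 5 = 46.6/5 = 9.3200
Detrended value: 5.9 − 9.3200 = -3.42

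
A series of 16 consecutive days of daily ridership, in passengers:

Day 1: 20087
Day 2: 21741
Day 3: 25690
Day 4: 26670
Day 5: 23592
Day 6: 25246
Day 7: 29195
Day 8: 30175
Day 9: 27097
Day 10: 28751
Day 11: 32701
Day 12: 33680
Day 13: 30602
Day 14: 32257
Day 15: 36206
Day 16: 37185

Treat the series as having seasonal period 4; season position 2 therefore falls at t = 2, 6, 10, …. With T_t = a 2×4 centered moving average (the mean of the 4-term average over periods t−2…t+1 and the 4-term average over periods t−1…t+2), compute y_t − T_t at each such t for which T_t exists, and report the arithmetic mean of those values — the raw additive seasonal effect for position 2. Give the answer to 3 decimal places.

-1367.792

Season position 2 occurs at t = 6, 10, 14 (where T_t is defined).
t=6: T_6 = 26613.87500; y_6 − T_6 = 25246 − 26613.87500 = -1367.87500
t=10: T_10 = 30119.12500; y_10 − T_10 = 28751 − 30119.12500 = -1368.12500
t=14: T_14 = 33624.37500; y_14 − T_14 = 32257 − 33624.37500 = -1367.37500
Mean deviation: (-1367.87500 + -1368.12500 + -1367.37500) / 3 = -1367.792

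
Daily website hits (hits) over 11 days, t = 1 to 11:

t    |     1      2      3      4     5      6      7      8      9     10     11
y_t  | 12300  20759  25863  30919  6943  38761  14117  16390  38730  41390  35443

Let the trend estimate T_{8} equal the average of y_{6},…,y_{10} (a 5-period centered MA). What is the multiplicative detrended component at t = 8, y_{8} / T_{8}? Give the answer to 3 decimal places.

0.549

Trend T_8 = (38761 + 14117 + 16390 + 38730 + 41390) / 5 = 149388/5 = 29877.60000
Ratio to trend: 16390 / 29877.60000 = 0.549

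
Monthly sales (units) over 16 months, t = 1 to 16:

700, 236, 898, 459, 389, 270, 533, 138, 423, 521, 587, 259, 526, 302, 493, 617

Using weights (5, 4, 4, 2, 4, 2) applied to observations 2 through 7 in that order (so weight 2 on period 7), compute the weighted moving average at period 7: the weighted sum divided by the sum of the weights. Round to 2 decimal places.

Weighted sum: 5·236 + 4·898 + 4·459 + 2·389 + 4·270 + 2·533 = 1180 + 3592 + 1836 + 778 + 1080 + 1066 = 9532
Weight total: 5 + 4 + 4 + 2 + 4 + 2 = 21
WMA = 9532 / 21 = 453.90

453.90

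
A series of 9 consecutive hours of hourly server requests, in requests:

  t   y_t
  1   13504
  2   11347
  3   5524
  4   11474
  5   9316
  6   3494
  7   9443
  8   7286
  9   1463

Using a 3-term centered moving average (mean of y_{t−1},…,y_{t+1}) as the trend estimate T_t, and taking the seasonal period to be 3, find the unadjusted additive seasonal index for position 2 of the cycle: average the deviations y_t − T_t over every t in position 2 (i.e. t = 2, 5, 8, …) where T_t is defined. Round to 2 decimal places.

Season position 2 occurs at t = 2, 5, 8 (where T_t is defined).
t=2: T_2 = 10125.0000; y_2 − T_2 = 11347 − 10125.0000 = 1222.0000
t=5: T_5 = 8094.6667; y_5 − T_5 = 9316 − 8094.6667 = 1221.3333
t=8: T_8 = 6064.0000; y_8 − T_8 = 7286 − 6064.0000 = 1222.0000
Mean deviation: (1222.0000 + 1221.3333 + 1222.0000) / 3 = 1221.78

1221.78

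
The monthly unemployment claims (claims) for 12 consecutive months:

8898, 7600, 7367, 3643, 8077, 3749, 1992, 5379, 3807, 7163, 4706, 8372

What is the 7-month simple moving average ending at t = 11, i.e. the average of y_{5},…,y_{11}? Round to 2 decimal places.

Sum of periods 5–11: 8077 + 3749 + 1992 + 5379 + 3807 + 7163 + 4706 = 34873
Divide by 7: 34873 / 7 = 4981.86

4981.86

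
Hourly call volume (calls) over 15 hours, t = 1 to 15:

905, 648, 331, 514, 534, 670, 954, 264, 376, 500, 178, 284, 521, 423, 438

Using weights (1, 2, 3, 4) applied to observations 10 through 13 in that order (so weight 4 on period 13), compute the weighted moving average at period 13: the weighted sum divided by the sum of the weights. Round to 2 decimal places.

379.20

Weighted sum: 1·500 + 2·178 + 3·284 + 4·521 = 500 + 356 + 852 + 2084 = 3792
Weight total: 1 + 2 + 3 + 4 = 10
WMA = 3792 / 10 = 379.20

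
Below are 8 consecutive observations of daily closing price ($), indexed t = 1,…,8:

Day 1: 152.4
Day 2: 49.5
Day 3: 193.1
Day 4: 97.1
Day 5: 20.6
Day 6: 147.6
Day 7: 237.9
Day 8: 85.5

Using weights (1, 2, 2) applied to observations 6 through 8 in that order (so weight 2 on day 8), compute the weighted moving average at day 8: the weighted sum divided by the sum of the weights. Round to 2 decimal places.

158.88

Weighted sum: 1·147.6 + 2·237.9 + 2·85.5 = 147.6 + 475.8 + 171.0 = 794.4
Weight total: 1 + 2 + 2 = 5
WMA = 794.4 / 5 = 158.88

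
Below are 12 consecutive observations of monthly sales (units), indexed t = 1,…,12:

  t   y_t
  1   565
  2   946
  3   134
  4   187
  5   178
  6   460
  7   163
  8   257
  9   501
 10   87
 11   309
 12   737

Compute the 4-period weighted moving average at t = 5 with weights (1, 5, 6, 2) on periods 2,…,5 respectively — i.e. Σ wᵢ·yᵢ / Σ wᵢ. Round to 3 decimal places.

Weighted sum: 1·946 + 5·134 + 6·187 + 2·178 = 946 + 670 + 1122 + 356 = 3094
Weight total: 1 + 5 + 6 + 2 = 14
WMA = 3094 / 14 = 221.000

221.000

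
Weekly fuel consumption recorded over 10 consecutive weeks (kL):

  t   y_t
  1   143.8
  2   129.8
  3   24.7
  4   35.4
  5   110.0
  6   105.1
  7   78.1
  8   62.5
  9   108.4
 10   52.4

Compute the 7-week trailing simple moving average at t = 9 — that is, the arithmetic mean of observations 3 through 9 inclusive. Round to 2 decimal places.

Sum of periods 3–9: 24.7 + 35.4 + 110.0 + 105.1 + 78.1 + 62.5 + 108.4 = 524.2
Divide by 7: 524.2 / 7 = 74.89

74.89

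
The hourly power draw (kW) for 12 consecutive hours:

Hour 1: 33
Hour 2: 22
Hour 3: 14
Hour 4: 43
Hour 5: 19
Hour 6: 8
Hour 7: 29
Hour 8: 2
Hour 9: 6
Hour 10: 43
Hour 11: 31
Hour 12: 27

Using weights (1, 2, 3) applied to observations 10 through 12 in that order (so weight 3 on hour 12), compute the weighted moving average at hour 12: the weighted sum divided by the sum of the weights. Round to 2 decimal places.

31.00

Weighted sum: 1·43 + 2·31 + 3·27 = 43 + 62 + 81 = 186
Weight total: 1 + 2 + 3 = 6
WMA = 186 / 6 = 31.00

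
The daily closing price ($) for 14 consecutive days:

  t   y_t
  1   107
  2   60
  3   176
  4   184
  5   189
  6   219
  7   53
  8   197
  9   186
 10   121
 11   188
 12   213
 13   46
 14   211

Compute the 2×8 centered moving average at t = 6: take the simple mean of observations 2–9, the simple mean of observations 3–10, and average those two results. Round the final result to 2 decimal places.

Sum over 2–9: 60 + 176 + 184 + 189 + 219 + 53 + 197 + 186 = 1264
Sum over 3–10: 176 + 184 + 189 + 219 + 53 + 197 + 186 + 121 = 1325
CMA at t=6 = (1264 + 1325) / (2·8) = 2589 / 16 = 161.81

161.81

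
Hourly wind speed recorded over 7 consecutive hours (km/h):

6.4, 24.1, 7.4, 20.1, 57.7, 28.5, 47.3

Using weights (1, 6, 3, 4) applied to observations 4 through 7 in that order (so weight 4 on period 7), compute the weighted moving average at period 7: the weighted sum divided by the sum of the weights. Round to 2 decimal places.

Weighted sum: 1·20.1 + 6·57.7 + 3·28.5 + 4·47.3 = 20.1 + 346.2 + 85.5 + 189.2 = 641.0
Weight total: 1 + 6 + 3 + 4 = 14
WMA = 641.0 / 14 = 45.79

45.79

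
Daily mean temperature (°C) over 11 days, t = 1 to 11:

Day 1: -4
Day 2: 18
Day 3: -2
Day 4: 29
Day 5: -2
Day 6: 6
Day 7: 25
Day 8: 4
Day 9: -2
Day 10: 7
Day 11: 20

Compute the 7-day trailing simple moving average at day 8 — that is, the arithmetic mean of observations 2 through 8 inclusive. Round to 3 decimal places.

Sum of periods 2–8: 18 + (-2) + 29 + (-2) + 6 + 25 + 4 = 78
Divide by 7: 78 / 7 = 11.143

11.143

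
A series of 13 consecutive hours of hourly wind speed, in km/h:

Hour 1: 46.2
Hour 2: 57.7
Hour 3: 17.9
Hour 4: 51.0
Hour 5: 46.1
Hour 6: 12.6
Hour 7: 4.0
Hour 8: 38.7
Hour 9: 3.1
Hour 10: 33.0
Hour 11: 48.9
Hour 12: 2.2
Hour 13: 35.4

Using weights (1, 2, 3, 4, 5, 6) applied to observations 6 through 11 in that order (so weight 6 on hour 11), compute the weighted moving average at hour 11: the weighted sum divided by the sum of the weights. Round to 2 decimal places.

Weighted sum: 1·12.6 + 2·4.0 + 3·38.7 + 4·3.1 + 5·33.0 + 6·48.9 = 12.6 + 8.0 + 116.1 + 12.4 + 165.0 + 293.4 = 607.5
Weight total: 1 + 2 + 3 + 4 + 5 + 6 = 21
WMA = 607.5 / 21 = 28.93

28.93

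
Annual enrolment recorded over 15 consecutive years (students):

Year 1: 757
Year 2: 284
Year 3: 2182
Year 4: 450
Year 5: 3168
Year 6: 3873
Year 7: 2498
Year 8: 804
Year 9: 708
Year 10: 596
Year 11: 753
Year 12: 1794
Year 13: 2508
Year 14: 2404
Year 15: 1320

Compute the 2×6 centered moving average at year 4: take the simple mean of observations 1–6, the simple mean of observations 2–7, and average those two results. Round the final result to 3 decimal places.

1930.750

Sum over 1–6: 757 + 284 + 2182 + 450 + 3168 + 3873 = 10714
Sum over 2–7: 284 + 2182 + 450 + 3168 + 3873 + 2498 = 12455
CMA at t=4 = (10714 + 12455) / (2·6) = 23169 / 12 = 1930.750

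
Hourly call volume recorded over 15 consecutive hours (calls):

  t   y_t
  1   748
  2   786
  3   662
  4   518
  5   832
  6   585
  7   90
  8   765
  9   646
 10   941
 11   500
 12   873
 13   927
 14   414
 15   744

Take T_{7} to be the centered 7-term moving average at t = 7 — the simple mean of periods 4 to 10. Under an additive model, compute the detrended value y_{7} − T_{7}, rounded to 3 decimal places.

-535.286

Trend T_7 = (518 + 832 + 585 + 90 + 765 + 646 + 941) / 7 = 4377/7 = 625.28571
Detrended value: 90 − 625.28571 = -535.286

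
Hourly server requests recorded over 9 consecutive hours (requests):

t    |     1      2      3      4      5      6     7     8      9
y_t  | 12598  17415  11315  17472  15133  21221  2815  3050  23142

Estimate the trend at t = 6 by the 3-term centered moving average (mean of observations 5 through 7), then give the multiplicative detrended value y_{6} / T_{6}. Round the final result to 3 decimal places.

1.625

Trend T_6 = (15133 + 21221 + 2815) / 3 = 39169/3 = 13056.33333
Ratio to trend: 21221 / 13056.33333 = 1.625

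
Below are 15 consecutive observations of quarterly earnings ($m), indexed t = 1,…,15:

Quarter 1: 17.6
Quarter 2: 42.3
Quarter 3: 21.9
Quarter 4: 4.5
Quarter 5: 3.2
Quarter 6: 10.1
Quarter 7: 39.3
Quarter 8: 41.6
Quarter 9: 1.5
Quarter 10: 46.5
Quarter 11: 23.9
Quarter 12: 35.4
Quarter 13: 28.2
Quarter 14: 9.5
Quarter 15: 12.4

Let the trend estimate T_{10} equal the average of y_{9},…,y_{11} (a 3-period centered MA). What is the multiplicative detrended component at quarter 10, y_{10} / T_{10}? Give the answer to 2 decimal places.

1.94

Trend T_10 = (1.5 + 46.5 + 23.9) / 3 = 71.9/3 = 23.9667
Ratio to trend: 46.5 / 23.9667 = 1.94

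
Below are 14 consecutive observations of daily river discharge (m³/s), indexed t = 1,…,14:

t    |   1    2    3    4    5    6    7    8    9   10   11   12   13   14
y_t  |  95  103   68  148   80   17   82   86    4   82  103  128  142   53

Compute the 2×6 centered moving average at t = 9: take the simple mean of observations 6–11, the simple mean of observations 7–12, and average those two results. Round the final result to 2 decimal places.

Sum over 6–11: 17 + 82 + 86 + 4 + 82 + 103 = 374
Sum over 7–12: 82 + 86 + 4 + 82 + 103 + 128 = 485
CMA at t=9 = (374 + 485) / (2·6) = 859 / 12 = 71.58

71.58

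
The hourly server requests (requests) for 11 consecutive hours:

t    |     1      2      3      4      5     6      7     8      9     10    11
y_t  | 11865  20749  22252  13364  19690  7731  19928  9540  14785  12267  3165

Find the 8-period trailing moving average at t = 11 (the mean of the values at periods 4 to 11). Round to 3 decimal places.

12558.750

Sum of periods 4–11: 13364 + 19690 + 7731 + 19928 + 9540 + 14785 + 12267 + 3165 = 100470
Divide by 8: 100470 / 8 = 12558.750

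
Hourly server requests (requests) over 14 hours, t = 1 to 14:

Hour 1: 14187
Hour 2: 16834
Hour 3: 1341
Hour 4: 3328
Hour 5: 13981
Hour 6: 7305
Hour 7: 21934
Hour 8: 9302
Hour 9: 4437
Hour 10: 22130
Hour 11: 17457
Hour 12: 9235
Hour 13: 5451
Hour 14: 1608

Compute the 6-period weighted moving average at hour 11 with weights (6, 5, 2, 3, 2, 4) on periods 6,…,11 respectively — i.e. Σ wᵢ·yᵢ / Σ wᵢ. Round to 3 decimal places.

Weighted sum: 6·7305 + 5·21934 + 2·9302 + 3·4437 + 2·22130 + 4·17457 = 43830 + 109670 + 18604 + 13311 + 44260 + 69828 = 299503
Weight total: 6 + 5 + 2 + 3 + 2 + 4 = 22
WMA = 299503 / 22 = 13613.773

13613.773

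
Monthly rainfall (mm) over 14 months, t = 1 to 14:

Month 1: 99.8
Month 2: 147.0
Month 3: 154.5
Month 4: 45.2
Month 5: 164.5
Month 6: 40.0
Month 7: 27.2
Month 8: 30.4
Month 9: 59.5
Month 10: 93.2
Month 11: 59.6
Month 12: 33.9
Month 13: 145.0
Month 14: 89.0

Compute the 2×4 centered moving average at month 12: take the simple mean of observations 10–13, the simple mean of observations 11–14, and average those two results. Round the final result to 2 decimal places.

82.40

Sum over 10–13: 93.2 + 59.6 + 33.9 + 145.0 = 331.7
Sum over 11–14: 59.6 + 33.9 + 145.0 + 89.0 = 327.5
CMA at t=12 = (331.7 + 327.5) / (2·4) = 659.2 / 8 = 82.40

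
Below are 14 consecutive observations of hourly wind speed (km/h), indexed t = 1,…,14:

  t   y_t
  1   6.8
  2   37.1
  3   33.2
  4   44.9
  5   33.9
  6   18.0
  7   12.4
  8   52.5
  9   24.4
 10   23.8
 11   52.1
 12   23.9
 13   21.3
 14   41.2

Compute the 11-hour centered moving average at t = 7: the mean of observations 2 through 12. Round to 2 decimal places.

Sum of periods 2–12: 37.1 + 33.2 + 44.9 + 33.9 + 18.0 + 12.4 + 52.5 + 24.4 + 23.8 + 52.1 + 23.9 = 356.2
Divide by 11: 356.2 / 11 = 32.38

32.38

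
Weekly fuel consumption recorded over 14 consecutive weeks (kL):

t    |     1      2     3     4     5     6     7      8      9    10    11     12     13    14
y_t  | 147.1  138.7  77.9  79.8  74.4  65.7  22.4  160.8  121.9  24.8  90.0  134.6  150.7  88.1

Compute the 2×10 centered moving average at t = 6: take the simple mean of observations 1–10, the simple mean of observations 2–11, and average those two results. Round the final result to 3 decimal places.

Sum over 1–10: 147.1 + 138.7 + 77.9 + 79.8 + 74.4 + 65.7 + 22.4 + 160.8 + 121.9 + 24.8 = 913.5
Sum over 2–11: 138.7 + 77.9 + 79.8 + 74.4 + 65.7 + 22.4 + 160.8 + 121.9 + 24.8 + 90.0 = 856.4
CMA at t=6 = (913.5 + 856.4) / (2·10) = 1769.9 / 20 = 88.495

88.495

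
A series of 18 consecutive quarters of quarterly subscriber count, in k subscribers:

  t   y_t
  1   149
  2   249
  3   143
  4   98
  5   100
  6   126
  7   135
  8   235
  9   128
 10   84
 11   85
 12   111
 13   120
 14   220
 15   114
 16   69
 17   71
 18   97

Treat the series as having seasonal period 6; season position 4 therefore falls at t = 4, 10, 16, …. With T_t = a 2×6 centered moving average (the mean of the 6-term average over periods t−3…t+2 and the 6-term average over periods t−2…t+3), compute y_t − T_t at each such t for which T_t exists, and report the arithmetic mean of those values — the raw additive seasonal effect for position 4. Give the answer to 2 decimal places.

-44.71

Season position 4 occurs at t = 4, 10 (where T_t is defined).
t=4: T_4 = 143.0000; y_4 − T_4 = 98 − 143.0000 = -45.0000
t=10: T_10 = 128.4167; y_10 − T_10 = 84 − 128.4167 = -44.4167
Mean deviation: (-45.0000 + -44.4167) / 2 = -44.71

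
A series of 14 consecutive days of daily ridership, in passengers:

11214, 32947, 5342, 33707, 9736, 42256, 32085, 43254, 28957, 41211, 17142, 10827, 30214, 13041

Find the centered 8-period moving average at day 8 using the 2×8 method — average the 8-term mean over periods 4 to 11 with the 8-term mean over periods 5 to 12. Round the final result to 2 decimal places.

29613.50

Sum over 4–11: 33707 + 9736 + 42256 + 32085 + 43254 + 28957 + 41211 + 17142 = 248348
Sum over 5–12: 9736 + 42256 + 32085 + 43254 + 28957 + 41211 + 17142 + 10827 = 225468
CMA at t=8 = (248348 + 225468) / (2·8) = 473816 / 16 = 29613.50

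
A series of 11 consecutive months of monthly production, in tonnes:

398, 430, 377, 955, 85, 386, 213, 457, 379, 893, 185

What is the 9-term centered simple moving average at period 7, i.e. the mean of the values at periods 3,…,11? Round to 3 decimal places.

Sum of periods 3–11: 377 + 955 + 85 + 386 + 213 + 457 + 379 + 893 + 185 = 3930
Divide by 9: 3930 / 9 = 436.667

436.667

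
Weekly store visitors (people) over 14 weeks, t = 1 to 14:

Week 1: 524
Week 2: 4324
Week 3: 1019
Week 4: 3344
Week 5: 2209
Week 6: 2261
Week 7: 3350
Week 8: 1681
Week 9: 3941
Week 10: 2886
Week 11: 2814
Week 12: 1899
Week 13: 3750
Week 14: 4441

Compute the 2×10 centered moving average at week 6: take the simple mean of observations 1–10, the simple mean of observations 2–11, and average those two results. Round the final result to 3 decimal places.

2668.400

Sum over 1–10: 524 + 4324 + 1019 + 3344 + 2209 + 2261 + 3350 + 1681 + 3941 + 2886 = 25539
Sum over 2–11: 4324 + 1019 + 3344 + 2209 + 2261 + 3350 + 1681 + 3941 + 2886 + 2814 = 27829
CMA at t=6 = (25539 + 27829) / (2·10) = 53368 / 20 = 2668.400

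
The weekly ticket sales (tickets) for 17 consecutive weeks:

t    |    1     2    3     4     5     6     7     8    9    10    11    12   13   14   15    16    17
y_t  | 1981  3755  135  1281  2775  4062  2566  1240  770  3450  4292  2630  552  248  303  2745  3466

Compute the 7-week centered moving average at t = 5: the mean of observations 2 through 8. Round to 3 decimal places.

2259.143

Sum of periods 2–8: 3755 + 135 + 1281 + 2775 + 4062 + 2566 + 1240 = 15814
Divide by 7: 15814 / 7 = 2259.143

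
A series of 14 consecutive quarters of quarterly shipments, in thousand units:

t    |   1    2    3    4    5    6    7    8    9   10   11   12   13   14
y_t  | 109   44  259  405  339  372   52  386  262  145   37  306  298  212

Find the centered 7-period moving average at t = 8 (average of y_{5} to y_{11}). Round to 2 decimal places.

227.57

Sum of periods 5–11: 339 + 372 + 52 + 386 + 262 + 145 + 37 = 1593
Divide by 7: 1593 / 7 = 227.57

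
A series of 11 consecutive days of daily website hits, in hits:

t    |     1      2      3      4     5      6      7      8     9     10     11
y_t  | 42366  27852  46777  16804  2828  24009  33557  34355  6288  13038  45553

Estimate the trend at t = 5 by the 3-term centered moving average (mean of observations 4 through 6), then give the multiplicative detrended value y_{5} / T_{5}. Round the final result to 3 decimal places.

Trend T_5 = (16804 + 2828 + 24009) / 3 = 43641/3 = 14547.00000
Ratio to trend: 2828 / 14547.00000 = 0.194

0.194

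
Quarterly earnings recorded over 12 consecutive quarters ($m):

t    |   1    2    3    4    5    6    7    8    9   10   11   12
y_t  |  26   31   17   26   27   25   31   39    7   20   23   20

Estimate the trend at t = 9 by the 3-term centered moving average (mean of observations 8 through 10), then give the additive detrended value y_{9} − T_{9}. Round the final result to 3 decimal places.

-15.000

Trend T_9 = (39 + 7 + 20) / 3 = 66/3 = 22.00000
Detrended value: 7 − 22.00000 = -15.000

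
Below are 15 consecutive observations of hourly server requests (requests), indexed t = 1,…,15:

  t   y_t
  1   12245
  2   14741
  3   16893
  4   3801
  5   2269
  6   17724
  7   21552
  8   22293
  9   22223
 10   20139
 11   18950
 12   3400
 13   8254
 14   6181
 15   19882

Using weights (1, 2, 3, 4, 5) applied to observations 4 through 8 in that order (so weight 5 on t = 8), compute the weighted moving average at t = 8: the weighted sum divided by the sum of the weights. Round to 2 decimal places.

17278.93

Weighted sum: 1·3801 + 2·2269 + 3·17724 + 4·21552 + 5·22293 = 3801 + 4538 + 53172 + 86208 + 111465 = 259184
Weight total: 1 + 2 + 3 + 4 + 5 = 15
WMA = 259184 / 15 = 17278.93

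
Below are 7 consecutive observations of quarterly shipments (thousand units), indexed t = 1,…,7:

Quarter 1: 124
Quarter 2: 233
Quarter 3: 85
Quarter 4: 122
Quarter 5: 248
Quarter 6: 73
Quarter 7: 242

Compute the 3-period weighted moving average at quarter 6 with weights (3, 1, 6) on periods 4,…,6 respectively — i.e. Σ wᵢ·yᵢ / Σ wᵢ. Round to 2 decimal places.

105.20

Weighted sum: 3·122 + 1·248 + 6·73 = 366 + 248 + 438 = 1052
Weight total: 3 + 1 + 6 = 10
WMA = 1052 / 10 = 105.20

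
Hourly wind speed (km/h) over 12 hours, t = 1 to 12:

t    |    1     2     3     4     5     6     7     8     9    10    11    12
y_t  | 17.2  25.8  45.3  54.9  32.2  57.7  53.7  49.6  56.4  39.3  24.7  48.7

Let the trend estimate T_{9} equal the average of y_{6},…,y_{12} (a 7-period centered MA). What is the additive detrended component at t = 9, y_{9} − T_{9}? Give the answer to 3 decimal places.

9.243

Trend T_9 = (57.7 + 53.7 + 49.6 + 56.4 + 39.3 + 24.7 + 48.7) / 7 = 330.1/7 = 47.15714
Detrended value: 56.4 − 47.15714 = 9.243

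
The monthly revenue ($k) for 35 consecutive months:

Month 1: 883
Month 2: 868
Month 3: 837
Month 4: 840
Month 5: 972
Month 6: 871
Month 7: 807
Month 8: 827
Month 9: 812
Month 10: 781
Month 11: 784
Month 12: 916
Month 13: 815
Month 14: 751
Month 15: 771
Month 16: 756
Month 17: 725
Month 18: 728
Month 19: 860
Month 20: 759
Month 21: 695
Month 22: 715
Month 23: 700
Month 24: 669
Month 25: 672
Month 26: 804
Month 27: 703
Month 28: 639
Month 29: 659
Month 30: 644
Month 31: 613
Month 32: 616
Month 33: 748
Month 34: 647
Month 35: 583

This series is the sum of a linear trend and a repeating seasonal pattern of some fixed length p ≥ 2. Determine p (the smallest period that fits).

7

First differences y_{t+1} − y_t: -15, -31, 3, 132, -101, -64, 20, -15, -31, 3, 132, -101, -64, 20, -15, -31, …
The difference pattern repeats every 7 terms and not for any smaller step, so p = 7.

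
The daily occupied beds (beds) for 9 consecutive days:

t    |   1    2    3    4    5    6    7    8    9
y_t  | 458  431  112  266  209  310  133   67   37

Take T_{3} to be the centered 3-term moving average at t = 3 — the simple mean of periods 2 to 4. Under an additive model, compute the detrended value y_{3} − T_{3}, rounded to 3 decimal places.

Trend T_3 = (431 + 112 + 266) / 3 = 809/3 = 269.66667
Detrended value: 112 − 269.66667 = -157.667

-157.667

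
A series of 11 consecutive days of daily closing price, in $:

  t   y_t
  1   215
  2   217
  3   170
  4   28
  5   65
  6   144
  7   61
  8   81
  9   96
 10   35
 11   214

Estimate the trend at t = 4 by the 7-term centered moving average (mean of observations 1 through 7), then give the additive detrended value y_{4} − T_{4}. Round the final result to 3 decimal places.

Trend T_4 = (215 + 217 + 170 + 28 + 65 + 144 + 61) / 7 = 900/7 = 128.57143
Detrended value: 28 − 128.57143 = -100.571

-100.571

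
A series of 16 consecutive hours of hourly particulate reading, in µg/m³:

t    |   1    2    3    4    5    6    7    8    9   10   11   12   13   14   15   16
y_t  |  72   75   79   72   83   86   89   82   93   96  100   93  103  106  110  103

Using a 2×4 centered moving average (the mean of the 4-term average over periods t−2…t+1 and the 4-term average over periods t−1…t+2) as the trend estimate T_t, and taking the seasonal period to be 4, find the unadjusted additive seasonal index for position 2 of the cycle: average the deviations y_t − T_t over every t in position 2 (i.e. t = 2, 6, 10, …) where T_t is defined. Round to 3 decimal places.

Season position 2 occurs at t = 6, 10, 14 (where T_t is defined).
t=6: T_6 = 83.75000; y_6 − T_6 = 86 − 83.75000 = 2.25000
t=10: T_10 = 94.12500; y_10 − T_10 = 96 − 94.12500 = 1.87500
t=14: T_14 = 104.25000; y_14 − T_14 = 106 − 104.25000 = 1.75000
Mean deviation: (2.25000 + 1.87500 + 1.75000) / 3 = 1.958

1.958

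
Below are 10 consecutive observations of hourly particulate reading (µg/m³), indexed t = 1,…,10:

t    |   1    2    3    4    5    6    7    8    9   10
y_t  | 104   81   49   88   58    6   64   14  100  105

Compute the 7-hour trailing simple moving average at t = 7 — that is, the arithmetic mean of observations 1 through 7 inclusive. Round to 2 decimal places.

Sum of periods 1–7: 104 + 81 + 49 + 88 + 58 + 6 + 64 = 450
Divide by 7: 450 / 7 = 64.29

64.29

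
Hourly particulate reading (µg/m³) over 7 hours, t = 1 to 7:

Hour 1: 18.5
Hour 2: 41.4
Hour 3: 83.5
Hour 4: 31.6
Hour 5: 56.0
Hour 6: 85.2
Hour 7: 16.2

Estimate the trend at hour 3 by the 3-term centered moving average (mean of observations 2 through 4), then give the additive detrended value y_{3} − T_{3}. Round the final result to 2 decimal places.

Trend T_3 = (41.4 + 83.5 + 31.6) / 3 = 156.5/3 = 52.1667
Detrended value: 83.5 − 52.1667 = 31.33

31.33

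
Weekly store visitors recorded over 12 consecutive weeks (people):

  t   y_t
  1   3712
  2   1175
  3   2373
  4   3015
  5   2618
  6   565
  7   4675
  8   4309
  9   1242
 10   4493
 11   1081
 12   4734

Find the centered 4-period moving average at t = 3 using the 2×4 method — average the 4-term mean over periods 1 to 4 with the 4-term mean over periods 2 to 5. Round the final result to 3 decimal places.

2432.000

Sum over 1–4: 3712 + 1175 + 2373 + 3015 = 10275
Sum over 2–5: 1175 + 2373 + 3015 + 2618 = 9181
CMA at t=3 = (10275 + 9181) / (2·4) = 19456 / 8 = 2432.000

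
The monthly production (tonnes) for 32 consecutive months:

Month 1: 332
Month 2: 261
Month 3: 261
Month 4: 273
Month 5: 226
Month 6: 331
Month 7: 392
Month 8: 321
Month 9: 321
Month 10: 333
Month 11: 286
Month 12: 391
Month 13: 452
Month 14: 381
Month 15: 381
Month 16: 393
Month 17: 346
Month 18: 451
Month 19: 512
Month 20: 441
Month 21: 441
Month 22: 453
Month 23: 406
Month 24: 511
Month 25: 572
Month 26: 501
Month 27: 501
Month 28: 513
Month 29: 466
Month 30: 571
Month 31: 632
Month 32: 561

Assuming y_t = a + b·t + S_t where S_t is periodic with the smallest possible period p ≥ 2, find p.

First differences y_{t+1} − y_t: -71, 0, 12, -47, 105, 61, -71, 0, 12, -47, 105, 61, -71, 0, …
The difference pattern repeats every 6 terms and not for any smaller step, so p = 6.

6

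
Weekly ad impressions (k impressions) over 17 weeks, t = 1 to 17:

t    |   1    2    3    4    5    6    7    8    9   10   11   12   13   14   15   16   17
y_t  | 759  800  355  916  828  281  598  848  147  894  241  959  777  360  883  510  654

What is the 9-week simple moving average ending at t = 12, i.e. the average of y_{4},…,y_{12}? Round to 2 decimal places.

634.67

Sum of periods 4–12: 916 + 828 + 281 + 598 + 848 + 147 + 894 + 241 + 959 = 5712
Divide by 9: 5712 / 9 = 634.67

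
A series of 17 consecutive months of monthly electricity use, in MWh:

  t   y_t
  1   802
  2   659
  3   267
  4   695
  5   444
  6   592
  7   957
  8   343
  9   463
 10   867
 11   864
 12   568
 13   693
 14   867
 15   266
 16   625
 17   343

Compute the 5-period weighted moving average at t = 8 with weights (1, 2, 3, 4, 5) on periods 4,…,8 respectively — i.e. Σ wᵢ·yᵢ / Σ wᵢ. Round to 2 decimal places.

Weighted sum: 1·695 + 2·444 + 3·592 + 4·957 + 5·343 = 695 + 888 + 1776 + 3828 + 1715 = 8902
Weight total: 1 + 2 + 3 + 4 + 5 = 15
WMA = 8902 / 15 = 593.47

593.47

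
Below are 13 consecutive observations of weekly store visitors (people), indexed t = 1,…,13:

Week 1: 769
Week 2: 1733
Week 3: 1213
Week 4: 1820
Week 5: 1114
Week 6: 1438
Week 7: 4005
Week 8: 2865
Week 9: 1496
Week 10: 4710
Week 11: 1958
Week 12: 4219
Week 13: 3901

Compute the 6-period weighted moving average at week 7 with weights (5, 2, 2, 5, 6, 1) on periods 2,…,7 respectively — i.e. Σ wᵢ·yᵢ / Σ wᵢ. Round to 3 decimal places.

1568.286

Weighted sum: 5·1733 + 2·1213 + 2·1820 + 5·1114 + 6·1438 + 1·4005 = 8665 + 2426 + 3640 + 5570 + 8628 + 4005 = 32934
Weight total: 5 + 2 + 2 + 5 + 6 + 1 = 21
WMA = 32934 / 21 = 1568.286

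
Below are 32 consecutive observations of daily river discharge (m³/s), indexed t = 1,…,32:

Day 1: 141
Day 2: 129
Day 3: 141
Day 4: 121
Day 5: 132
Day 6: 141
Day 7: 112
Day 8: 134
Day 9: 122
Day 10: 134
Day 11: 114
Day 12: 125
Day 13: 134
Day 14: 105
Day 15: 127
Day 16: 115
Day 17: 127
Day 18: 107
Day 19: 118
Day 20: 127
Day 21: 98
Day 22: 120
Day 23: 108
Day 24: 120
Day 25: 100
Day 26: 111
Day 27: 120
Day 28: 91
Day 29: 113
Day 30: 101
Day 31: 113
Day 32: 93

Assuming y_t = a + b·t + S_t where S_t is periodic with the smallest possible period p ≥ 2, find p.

7

First differences y_{t+1} − y_t: -12, 12, -20, 11, 9, -29, 22, -12, 12, -20, 11, 9, -29, 22, -12, 12, …
The difference pattern repeats every 7 terms and not for any smaller step, so p = 7.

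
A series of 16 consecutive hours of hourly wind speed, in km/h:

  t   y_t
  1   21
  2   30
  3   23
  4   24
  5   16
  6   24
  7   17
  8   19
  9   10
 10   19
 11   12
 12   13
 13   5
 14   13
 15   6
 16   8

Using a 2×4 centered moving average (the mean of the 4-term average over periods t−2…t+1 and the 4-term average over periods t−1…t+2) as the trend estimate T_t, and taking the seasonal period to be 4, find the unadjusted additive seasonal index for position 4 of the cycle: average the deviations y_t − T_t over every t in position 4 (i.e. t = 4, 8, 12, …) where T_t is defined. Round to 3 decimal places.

1.708

Season position 4 occurs at t = 4, 8, 12 (where T_t is defined).
t=4: T_4 = 22.50000; y_4 − T_4 = 24 − 22.50000 = 1.50000
t=8: T_8 = 16.87500; y_8 − T_8 = 19 − 16.87500 = 2.12500
t=12: T_12 = 11.50000; y_12 − T_12 = 13 − 11.50000 = 1.50000
Mean deviation: (1.50000 + 2.12500 + 1.50000) / 3 = 1.708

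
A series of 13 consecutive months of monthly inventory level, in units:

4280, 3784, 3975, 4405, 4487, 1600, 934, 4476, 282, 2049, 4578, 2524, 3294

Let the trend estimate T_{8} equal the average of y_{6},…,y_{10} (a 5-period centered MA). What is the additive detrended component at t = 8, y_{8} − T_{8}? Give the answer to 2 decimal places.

Trend T_8 = (1600 + 934 + 4476 + 282 + 2049) / 5 = 9341/5 = 1868.2000
Detrended value: 4476 − 1868.2000 = 2607.80

2607.80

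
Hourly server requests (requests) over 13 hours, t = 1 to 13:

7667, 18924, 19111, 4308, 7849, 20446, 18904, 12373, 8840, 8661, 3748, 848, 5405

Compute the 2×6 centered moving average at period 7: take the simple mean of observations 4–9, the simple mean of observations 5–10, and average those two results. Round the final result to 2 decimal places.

Sum over 4–9: 4308 + 7849 + 20446 + 18904 + 12373 + 8840 = 72720
Sum over 5–10: 7849 + 20446 + 18904 + 12373 + 8840 + 8661 = 77073
CMA at t=7 = (72720 + 77073) / (2·6) = 149793 / 12 = 12482.75

12482.75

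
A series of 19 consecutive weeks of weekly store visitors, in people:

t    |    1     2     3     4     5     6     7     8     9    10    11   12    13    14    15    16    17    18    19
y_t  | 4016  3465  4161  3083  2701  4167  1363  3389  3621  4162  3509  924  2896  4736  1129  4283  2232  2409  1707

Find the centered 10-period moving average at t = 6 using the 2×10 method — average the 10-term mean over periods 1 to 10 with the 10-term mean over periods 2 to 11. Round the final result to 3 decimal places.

Sum over 1–10: 4016 + 3465 + 4161 + 3083 + 2701 + 4167 + 1363 + 3389 + 3621 + 4162 = 34128
Sum over 2–11: 3465 + 4161 + 3083 + 2701 + 4167 + 1363 + 3389 + 3621 + 4162 + 3509 = 33621
CMA at t=6 = (34128 + 33621) / (2·10) = 67749 / 20 = 3387.450

3387.450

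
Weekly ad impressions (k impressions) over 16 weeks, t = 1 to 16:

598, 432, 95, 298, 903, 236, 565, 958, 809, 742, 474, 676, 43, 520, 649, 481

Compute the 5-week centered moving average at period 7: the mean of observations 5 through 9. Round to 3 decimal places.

694.200

Sum of periods 5–9: 903 + 236 + 565 + 958 + 809 = 3471
Divide by 5: 3471 / 5 = 694.200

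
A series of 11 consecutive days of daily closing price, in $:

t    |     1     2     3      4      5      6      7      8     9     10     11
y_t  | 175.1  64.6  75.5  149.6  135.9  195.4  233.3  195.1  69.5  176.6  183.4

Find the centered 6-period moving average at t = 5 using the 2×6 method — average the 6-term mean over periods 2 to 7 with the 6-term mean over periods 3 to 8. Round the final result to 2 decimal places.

Sum over 2–7: 64.6 + 75.5 + 149.6 + 135.9 + 195.4 + 233.3 = 854.3
Sum over 3–8: 75.5 + 149.6 + 135.9 + 195.4 + 233.3 + 195.1 = 984.8
CMA at t=5 = (854.3 + 984.8) / (2·6) = 1839.1 / 12 = 153.26

153.26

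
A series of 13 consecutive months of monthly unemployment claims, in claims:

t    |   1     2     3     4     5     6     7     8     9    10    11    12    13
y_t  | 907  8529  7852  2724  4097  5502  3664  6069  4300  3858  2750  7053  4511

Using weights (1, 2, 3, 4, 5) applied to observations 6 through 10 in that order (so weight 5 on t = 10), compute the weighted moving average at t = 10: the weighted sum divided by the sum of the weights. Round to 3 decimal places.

4501.800

Weighted sum: 1·5502 + 2·3664 + 3·6069 + 4·4300 + 5·3858 = 5502 + 7328 + 18207 + 17200 + 19290 = 67527
Weight total: 1 + 2 + 3 + 4 + 5 = 15
WMA = 67527 / 15 = 4501.800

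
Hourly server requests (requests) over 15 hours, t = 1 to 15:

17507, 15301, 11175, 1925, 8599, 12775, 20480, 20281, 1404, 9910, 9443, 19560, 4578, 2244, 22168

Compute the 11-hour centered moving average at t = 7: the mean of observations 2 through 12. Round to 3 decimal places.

Sum of periods 2–12: 15301 + 11175 + 1925 + 8599 + 12775 + 20480 + 20281 + 1404 + 9910 + 9443 + 19560 = 130853
Divide by 11: 130853 / 11 = 11895.727

11895.727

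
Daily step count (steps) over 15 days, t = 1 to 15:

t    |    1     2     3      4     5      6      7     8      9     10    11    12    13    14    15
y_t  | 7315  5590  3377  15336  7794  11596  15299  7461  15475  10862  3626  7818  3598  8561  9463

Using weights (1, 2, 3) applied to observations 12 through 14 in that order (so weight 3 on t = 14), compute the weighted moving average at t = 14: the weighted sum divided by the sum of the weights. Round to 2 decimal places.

6782.83

Weighted sum: 1·7818 + 2·3598 + 3·8561 = 7818 + 7196 + 25683 = 40697
Weight total: 1 + 2 + 3 = 6
WMA = 40697 / 6 = 6782.83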